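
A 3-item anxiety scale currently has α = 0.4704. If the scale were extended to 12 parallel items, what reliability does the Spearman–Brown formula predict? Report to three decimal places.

predicted reliability = 0.780

Length factor m = 12/3 = 4.0000
α' = m·α / (1 + (m−1)·α)
   = 12/3 × 0.4704 / (1 + (12/3 − 1) × 0.4704)
   = 1.8816 / 2.4112 = 0.780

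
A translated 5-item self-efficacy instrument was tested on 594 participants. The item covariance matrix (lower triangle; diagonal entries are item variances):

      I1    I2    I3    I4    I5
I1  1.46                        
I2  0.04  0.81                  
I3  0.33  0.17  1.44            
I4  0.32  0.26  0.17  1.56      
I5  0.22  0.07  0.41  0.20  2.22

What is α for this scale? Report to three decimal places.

ΣVar(i) = 1.46 + 0.81 + 1.44 + 1.56 + 2.22 = 7.49
Sum of the distinct covariances = 2.19
Var(T) = 7.49 + 2 × 2.19 = 11.87
α = (k/(k−1))·(1 − ΣVar(i)/Var(T)) = (5/4)·(1 − 7.49/11.87) = 0.461

α = 0.461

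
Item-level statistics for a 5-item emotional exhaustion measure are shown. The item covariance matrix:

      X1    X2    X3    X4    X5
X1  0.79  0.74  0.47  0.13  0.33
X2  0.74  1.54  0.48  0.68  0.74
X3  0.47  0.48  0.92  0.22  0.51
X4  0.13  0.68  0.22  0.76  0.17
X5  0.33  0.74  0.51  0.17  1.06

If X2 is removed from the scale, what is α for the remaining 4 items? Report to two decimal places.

α = 0.68

Remaining items: X1, X3, X4, X5 (k = 4).
Σσ²ᵢ = 0.79 + 0.92 + 0.76 + 1.06 = 3.53
Var(T) = 3.53 + 2 × 1.83 = 7.19
α (item deleted) = (4/3)·(1 − 3.53/7.19) = 0.68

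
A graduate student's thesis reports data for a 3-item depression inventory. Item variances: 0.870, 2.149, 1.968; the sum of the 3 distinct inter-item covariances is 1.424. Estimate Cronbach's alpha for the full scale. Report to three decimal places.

Σσ²ᵢ = 0.870 + 2.149 + 1.968 = 4.987
Sum of distinct covariances = 1.424
σ²_total = Σσ²ᵢ + 2·Σcov = 4.987 + 2 × 1.424 = 7.835
α = (3/2)·(1 − 4.987/7.835) = 0.545

Cronbach's alpha = 0.545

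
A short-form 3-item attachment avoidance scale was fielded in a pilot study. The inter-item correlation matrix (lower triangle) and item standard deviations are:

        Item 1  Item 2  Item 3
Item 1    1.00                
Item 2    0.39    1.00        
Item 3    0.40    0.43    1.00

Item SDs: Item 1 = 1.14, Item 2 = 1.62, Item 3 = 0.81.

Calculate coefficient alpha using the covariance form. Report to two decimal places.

coefficient alpha = 0.63

Σσ²ᵢ = 1.14² + 1.62² + 0.81² = 4.5801
Covariances σ_ij = r_ij · s_i · s_j:
  σ(Item 1,Item 2) = 0.39 × 1.14 × 1.62 = 0.7203
  σ(Item 1,Item 3) = 0.40 × 1.14 × 0.81 = 0.3694
  σ(Item 2,Item 3) = 0.43 × 1.62 × 0.81 = 0.5642
σ²_T = Σσ²ᵢ + 2·Σσ_ij = 4.5801 + 2 × 1.6539 = 7.8879
α = (3/2)·(1 − 4.5801/7.8879) = 0.63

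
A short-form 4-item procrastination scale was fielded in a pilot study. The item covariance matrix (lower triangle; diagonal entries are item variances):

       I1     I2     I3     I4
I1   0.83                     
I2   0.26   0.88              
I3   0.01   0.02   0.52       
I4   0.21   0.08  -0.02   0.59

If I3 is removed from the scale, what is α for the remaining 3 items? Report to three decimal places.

α = 0.485

Remaining items: I1, I2, I4 (k = 3).
Σσᵢ² = 0.83 + 0.88 + 0.59 = 2.30
total variance = 2.30 + 2 × 0.55 = 3.40
α (item deleted) = (3/2)·(1 − 2.30/3.40) = 0.485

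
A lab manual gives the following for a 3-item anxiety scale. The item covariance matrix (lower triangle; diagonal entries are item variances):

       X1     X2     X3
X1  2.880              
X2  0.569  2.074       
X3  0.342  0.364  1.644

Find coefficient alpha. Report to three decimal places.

Σσ²ᵢ = 2.880 + 2.074 + 1.644 = 6.598
Sum of the distinct covariances = 1.275
σ²_T = 6.598 + 2 × 1.275 = 9.148
α = (k/(k−1))·(1 − Σσ²ᵢ/σ²_T) = (3/2)·(1 − 6.598/9.148) = 0.418

α = 0.418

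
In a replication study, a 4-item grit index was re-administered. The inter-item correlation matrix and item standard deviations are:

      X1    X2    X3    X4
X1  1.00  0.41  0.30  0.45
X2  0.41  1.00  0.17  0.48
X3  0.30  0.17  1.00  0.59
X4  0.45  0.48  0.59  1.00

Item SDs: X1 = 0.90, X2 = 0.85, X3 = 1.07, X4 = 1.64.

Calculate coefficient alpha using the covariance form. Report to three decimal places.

Σσ²ᵢ = 0.90² + 0.85² + 1.07² + 1.64² = 5.3670
Covariances σ_ij = r_ij · s_i · s_j:
  σ(X1,X2) = 0.41 × 0.90 × 0.85 = 0.3136
  σ(X1,X3) = 0.30 × 0.90 × 1.07 = 0.2889
  σ(X1,X4) = 0.45 × 0.90 × 1.64 = 0.6642
  σ(X2,X3) = 0.17 × 0.85 × 1.07 = 0.1546
  σ(X2,X4) = 0.48 × 0.85 × 1.64 = 0.6691
  σ(X3,X4) = 0.59 × 1.07 × 1.64 = 1.0353
σ²_T = Σσ²ᵢ + 2·Σσ_ij = 5.3670 + 2 × 3.1257 = 11.6184
α = (4/3)·(1 − 5.3670/11.6184) = 0.717

α = 0.717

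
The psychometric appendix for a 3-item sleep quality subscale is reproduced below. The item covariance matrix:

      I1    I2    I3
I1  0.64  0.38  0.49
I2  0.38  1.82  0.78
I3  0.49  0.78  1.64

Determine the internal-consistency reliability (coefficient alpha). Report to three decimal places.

ΣVar(i) = 0.64 + 1.82 + 1.64 = 4.10
Sum of the distinct covariances = 1.65
σ²_total = 4.10 + 2 × 1.65 = 7.40
α = (k/(k−1))·(1 − ΣVar(i)/σ²_total) = (3/2)·(1 − 4.10/7.40) = 0.669

coefficient alpha = 0.669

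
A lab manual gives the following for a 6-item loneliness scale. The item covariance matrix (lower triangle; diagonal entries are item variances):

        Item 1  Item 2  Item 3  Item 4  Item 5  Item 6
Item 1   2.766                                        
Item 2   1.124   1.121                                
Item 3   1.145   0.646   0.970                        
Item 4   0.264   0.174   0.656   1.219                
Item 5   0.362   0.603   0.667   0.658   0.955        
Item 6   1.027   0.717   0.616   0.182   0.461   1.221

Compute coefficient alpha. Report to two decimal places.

coefficient alpha = 0.83

sum of item variances = 2.766 + 1.121 + 0.970 + 1.219 + 0.955 + 1.221 = 8.252
Sum of the distinct covariances = 9.302
σ²_T = 8.252 + 2 × 9.302 = 26.856
α = (k/(k−1))·(1 − sum of item variances/σ²_T) = (6/5)·(1 − 8.252/26.856) = 0.83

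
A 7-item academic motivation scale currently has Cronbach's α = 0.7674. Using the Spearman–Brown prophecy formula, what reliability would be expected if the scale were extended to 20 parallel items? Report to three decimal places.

Length factor m = 20/7 = 2.8571
α' = m·α / (1 + (m−1)·α)
   = 20/7 × 0.7674 / (1 + (20/7 − 1) × 0.7674)
   = 2.1926 / 2.4252 = 0.904

predicted reliability = 0.904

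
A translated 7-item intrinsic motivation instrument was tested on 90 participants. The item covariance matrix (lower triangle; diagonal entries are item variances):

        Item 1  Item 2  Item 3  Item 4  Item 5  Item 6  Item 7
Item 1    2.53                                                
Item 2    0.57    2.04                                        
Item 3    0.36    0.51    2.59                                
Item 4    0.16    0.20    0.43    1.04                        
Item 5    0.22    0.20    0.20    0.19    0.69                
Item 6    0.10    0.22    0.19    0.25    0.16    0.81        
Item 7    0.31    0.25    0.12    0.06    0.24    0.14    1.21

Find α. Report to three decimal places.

Σσ²ᵢ = 2.53 + 2.04 + 2.59 + 1.04 + 0.69 + 0.81 + 1.21 = 10.91
Sum of the distinct covariances = 5.08
total variance = 10.91 + 2 × 5.08 = 21.07
α = (k/(k−1))·(1 − Σσ²ᵢ/total variance) = (7/6)·(1 − 10.91/21.07) = 0.563

α = 0.563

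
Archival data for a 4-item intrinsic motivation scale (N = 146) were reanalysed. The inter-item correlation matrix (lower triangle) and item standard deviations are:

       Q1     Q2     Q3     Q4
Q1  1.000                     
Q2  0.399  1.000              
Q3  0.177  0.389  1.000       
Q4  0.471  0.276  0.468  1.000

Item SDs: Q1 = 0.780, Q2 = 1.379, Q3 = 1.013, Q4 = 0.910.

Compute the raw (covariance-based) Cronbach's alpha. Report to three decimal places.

Σσ²ᵢ = 0.780² + 1.379² + 1.013² + 0.910² = 4.3643
Covariances σ_ij = r_ij · s_i · s_j:
  σ(Q1,Q2) = 0.399 × 0.780 × 1.379 = 0.4292
  σ(Q1,Q3) = 0.177 × 0.780 × 1.013 = 0.1399
  σ(Q1,Q4) = 0.471 × 0.780 × 0.910 = 0.3343
  σ(Q2,Q3) = 0.389 × 1.379 × 1.013 = 0.5434
  σ(Q2,Q4) = 0.276 × 1.379 × 0.910 = 0.3463
  σ(Q3,Q4) = 0.468 × 1.013 × 0.910 = 0.4314
σ²_T = Σσ²ᵢ + 2·Σσ_ij = 4.3643 + 2 × 2.2245 = 8.8133
α = (4/3)·(1 − 4.3643/8.8133) = 0.673

α = 0.673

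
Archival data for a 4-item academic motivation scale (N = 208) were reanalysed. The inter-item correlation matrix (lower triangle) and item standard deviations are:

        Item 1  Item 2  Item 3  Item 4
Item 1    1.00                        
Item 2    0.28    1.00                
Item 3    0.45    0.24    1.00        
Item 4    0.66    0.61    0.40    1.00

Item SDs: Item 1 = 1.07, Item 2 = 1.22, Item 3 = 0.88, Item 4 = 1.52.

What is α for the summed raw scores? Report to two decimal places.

Σσ²ᵢ = 1.07² + 1.22² + 0.88² + 1.52² = 5.7181
Covariances σ_ij = r_ij · s_i · s_j:
  σ(Item 1,Item 2) = 0.28 × 1.07 × 1.22 = 0.3655
  σ(Item 1,Item 3) = 0.45 × 1.07 × 0.88 = 0.4237
  σ(Item 1,Item 4) = 0.66 × 1.07 × 1.52 = 1.0734
  σ(Item 2,Item 3) = 0.24 × 1.22 × 0.88 = 0.2577
  σ(Item 2,Item 4) = 0.61 × 1.22 × 1.52 = 1.1312
  σ(Item 3,Item 4) = 0.40 × 0.88 × 1.52 = 0.5350
σ²_T = Σσ²ᵢ + 2·Σσ_ij = 5.7181 + 2 × 3.7865 = 13.2911
α = (4/3)·(1 − 5.7181/13.2911) = 0.76

α = 0.76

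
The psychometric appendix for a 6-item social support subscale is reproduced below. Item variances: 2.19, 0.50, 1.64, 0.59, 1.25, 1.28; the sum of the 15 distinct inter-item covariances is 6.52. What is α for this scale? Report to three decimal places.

ΣVar(i) = 2.19 + 0.50 + 1.64 + 0.59 + 1.25 + 1.28 = 7.45
Sum of distinct covariances = 6.52
σ²_T = ΣVar(i) + 2·Σcov = 7.45 + 2 × 6.52 = 20.49
α = (6/5)·(1 − 7.45/20.49) = 0.764

α = 0.764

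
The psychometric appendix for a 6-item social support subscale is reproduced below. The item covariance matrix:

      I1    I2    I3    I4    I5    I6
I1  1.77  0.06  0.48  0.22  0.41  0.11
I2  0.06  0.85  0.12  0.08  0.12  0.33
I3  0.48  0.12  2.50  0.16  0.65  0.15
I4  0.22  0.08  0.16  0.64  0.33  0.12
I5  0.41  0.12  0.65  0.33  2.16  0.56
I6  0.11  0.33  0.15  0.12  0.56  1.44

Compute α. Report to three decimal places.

α = 0.545

Σσᵢ² = 1.77 + 0.85 + 2.50 + 0.64 + 2.16 + 1.44 = 9.36
Σ_{i<j} σ_ij = 3.90
Var(T) = 9.36 + 2 × 3.90 = 17.16
α = (k/(k−1))·(1 − Σσᵢ²/Var(T)) = (6/5)·(1 − 9.36/17.16) = 0.545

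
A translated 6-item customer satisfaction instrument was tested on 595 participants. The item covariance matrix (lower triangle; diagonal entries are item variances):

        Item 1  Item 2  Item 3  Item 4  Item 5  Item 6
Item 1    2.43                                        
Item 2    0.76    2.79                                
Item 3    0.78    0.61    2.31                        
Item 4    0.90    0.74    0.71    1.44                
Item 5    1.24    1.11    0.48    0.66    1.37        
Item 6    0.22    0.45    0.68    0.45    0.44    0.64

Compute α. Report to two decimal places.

α = 0.78

Σσᵢ² = 2.43 + 2.79 + 2.31 + 1.44 + 1.37 + 0.64 = 10.98
Σ_{i<j} σ_ij = 10.23
total variance = 10.98 + 2 × 10.23 = 31.44
α = (k/(k−1))·(1 − Σσᵢ²/total variance) = (6/5)·(1 − 10.98/31.44) = 0.78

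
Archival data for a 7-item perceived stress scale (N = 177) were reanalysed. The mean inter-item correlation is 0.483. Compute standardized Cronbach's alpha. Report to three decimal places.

α = 0.867

Standardized α = k·r̄ / (1 + (k−1)·r̄) = 7 × 0.483 / (1 + 6 × 0.483)
  = 3.3810 / 3.8980 = 0.867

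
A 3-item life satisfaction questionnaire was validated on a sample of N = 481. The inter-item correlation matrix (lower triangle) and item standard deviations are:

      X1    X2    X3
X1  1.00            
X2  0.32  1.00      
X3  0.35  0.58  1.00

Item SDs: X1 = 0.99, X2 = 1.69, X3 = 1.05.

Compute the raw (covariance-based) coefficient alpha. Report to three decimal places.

α = 0.658

Σσ²ᵢ = 0.99² + 1.69² + 1.05² = 4.9387
Covariances σ_ij = r_ij · s_i · s_j:
  σ(X1,X2) = 0.32 × 0.99 × 1.69 = 0.5354
  σ(X1,X3) = 0.35 × 0.99 × 1.05 = 0.3638
  σ(X2,X3) = 0.58 × 1.69 × 1.05 = 1.0292
σ²_T = Σσ²ᵢ + 2·Σσ_ij = 4.9387 + 2 × 1.9284 = 8.7955
α = (3/2)·(1 − 4.9387/8.7955) = 0.658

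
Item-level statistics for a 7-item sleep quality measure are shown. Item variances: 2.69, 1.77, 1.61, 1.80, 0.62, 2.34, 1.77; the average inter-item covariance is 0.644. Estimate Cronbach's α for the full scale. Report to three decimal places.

sum of item variances = 2.69 + 1.77 + 1.61 + 1.80 + 0.62 + 2.34 + 1.77 = 12.60
Sum of the 21 distinct covariances = 21 × 0.644 = 13.524
σ²_total = sum of item variances + 2·Σcov = 12.60 + 2 × 13.524 = 39.648
α = (7/6)·(1 − 12.60/39.648) = 0.796

α = 0.796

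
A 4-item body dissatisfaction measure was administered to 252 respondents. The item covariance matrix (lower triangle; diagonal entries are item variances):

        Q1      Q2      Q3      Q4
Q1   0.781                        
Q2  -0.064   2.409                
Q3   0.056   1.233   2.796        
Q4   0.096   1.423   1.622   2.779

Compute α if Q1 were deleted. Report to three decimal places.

α = 0.776

Remaining items: Q2, Q3, Q4 (k = 3).
Σσ²ᵢ = 2.409 + 2.796 + 2.779 = 7.984
Var(T) = 7.984 + 2 × 4.278 = 16.540
α (item deleted) = (3/2)·(1 − 7.984/16.540) = 0.776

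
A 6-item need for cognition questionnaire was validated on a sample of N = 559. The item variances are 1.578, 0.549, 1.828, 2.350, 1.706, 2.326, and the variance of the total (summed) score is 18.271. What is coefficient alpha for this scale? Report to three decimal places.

coefficient alpha = 0.521

Σσ²ᵢ = 1.578 + 0.549 + 1.828 + 2.350 + 1.706 + 2.326 = 10.337
α = (k/(k−1))·(1 − Σσ²ᵢ/Var(T)) = (6/5)·(1 − 10.337/18.271) = 0.521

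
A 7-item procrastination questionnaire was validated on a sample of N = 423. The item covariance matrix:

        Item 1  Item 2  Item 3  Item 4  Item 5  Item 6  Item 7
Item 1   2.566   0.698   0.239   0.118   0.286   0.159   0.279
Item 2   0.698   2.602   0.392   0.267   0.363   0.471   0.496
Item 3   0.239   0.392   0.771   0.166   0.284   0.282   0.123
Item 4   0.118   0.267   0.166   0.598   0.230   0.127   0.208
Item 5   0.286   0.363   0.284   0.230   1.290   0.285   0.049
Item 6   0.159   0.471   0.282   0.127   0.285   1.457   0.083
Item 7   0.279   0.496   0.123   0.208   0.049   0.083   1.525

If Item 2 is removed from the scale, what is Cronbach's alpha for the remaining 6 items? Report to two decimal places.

α = 0.50

Remaining items: Item 1, Item 3, Item 4, Item 5, Item 6, Item 7 (k = 6).
Σσᵢ² = 2.566 + 0.771 + 0.598 + 1.290 + 1.457 + 1.525 = 8.207
total variance = 8.207 + 2 × 2.918 = 14.043
α (item deleted) = (6/5)·(1 − 8.207/14.043) = 0.50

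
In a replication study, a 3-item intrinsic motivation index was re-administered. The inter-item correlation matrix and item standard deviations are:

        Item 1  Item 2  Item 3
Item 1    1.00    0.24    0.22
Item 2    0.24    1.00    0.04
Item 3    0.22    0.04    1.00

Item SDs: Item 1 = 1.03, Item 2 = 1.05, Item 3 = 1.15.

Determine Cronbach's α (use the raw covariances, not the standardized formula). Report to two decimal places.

Σσ²ᵢ = 1.03² + 1.05² + 1.15² = 3.4859
Covariances σ_ij = r_ij · s_i · s_j:
  σ(Item 1,Item 2) = 0.24 × 1.03 × 1.05 = 0.2596
  σ(Item 1,Item 3) = 0.22 × 1.03 × 1.15 = 0.2606
  σ(Item 2,Item 3) = 0.04 × 1.05 × 1.15 = 0.0483
σ²_T = Σσ²ᵢ + 2·Σσ_ij = 3.4859 + 2 × 0.5685 = 4.6229
α = (3/2)·(1 − 3.4859/4.6229) = 0.37

Cronbach's α = 0.37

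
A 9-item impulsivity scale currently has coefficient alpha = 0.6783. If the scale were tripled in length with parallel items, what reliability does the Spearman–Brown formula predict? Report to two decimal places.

predicted reliability = 0.86

Length factor m = 3
α' = m·α / (1 + (m−1)·α)
   = 3 × 0.6783 / (1 + (3 − 1) × 0.6783)
   = 2.0349 / 2.3566 = 0.86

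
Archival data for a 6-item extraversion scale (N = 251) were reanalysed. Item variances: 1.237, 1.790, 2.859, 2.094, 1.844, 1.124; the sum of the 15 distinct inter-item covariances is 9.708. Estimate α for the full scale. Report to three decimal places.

α = 0.767

Σσ²ᵢ = 1.237 + 1.790 + 2.859 + 2.094 + 1.844 + 1.124 = 10.948
Sum of distinct covariances = 9.708
σ²_T = Σσ²ᵢ + 2·Σcov = 10.948 + 2 × 9.708 = 30.364
α = (6/5)·(1 − 10.948/30.364) = 0.767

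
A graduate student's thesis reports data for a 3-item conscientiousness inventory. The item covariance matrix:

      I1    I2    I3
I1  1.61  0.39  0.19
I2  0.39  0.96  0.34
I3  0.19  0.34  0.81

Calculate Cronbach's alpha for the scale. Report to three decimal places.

α = 0.529

Σσ²ᵢ = 1.61 + 0.96 + 0.81 = 3.38
Sum of the distinct covariances = 0.92
σ²_T = 3.38 + 2 × 0.92 = 5.22
α = (k/(k−1))·(1 − Σσ²ᵢ/σ²_T) = (3/2)·(1 − 3.38/5.22) = 0.529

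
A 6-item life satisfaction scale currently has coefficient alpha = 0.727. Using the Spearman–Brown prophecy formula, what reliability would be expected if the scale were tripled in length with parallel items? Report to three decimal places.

Length factor m = 3
α' = m·α / (1 + (m−1)·α)
   = 3 × 0.727 / (1 + (3 − 1) × 0.727)
   = 2.1810 / 2.4540 = 0.889

predicted reliability = 0.889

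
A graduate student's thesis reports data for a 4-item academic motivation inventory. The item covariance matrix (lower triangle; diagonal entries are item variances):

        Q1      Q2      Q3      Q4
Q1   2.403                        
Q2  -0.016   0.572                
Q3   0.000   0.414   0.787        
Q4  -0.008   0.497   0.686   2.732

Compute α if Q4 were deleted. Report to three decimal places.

Remaining items: Q1, Q2, Q3 (k = 3).
ΣVar(i) = 2.403 + 0.572 + 0.787 = 3.762
Var(T) = 3.762 + 2 × 0.398 = 4.558
α (item deleted) = (3/2)·(1 − 3.762/4.558) = 0.262

α = 0.262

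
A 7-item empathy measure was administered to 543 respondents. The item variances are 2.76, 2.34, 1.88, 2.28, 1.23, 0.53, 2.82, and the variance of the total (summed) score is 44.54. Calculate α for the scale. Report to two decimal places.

sum of item variances = 2.76 + 2.34 + 1.88 + 2.28 + 1.23 + 0.53 + 2.82 = 13.84
α = (k/(k−1))·(1 − sum of item variances/σ²_T) = (7/6)·(1 − 13.84/44.54) = 0.80

α = 0.80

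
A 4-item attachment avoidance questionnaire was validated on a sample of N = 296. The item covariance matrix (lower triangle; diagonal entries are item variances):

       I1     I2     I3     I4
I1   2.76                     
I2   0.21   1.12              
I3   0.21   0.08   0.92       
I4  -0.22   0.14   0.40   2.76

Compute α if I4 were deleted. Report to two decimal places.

α = 0.26

Remaining items: I1, I2, I3 (k = 3).
ΣVar(i) = 2.76 + 1.12 + 0.92 = 4.80
σ²_total = 4.80 + 2 × 0.50 = 5.80
α (item deleted) = (3/2)·(1 − 4.80/5.80) = 0.26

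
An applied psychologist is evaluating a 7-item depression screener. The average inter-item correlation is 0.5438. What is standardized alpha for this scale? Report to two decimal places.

Standardized α = k·r̄ / (1 + (k−1)·r̄) = 7 × 0.5438 / (1 + 6 × 0.5438)
  = 3.8066 / 4.2628 = 0.89

standardized alpha = 0.89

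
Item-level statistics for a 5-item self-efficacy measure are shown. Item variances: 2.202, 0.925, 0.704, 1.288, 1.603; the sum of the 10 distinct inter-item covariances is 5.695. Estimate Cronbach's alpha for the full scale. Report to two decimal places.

Cronbach's alpha = 0.79

Σσᵢ² = 2.202 + 0.925 + 0.704 + 1.288 + 1.603 = 6.722
Sum of distinct covariances = 5.695
total variance = Σσᵢ² + 2·Σcov = 6.722 + 2 × 5.695 = 18.112
α = (5/4)·(1 − 6.722/18.112) = 0.79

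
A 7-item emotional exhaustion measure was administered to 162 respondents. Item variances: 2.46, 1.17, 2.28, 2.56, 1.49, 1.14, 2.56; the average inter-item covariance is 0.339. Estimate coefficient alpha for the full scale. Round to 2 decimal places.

Σσ²ᵢ = 2.46 + 1.17 + 2.28 + 2.56 + 1.49 + 1.14 + 2.56 = 13.66
Sum of the 21 distinct covariances = 21 × 0.339 = 7.119
σ²_total = Σσ²ᵢ + 2·Σcov = 13.66 + 2 × 7.119 = 27.898
α = (7/6)·(1 − 13.66/27.898) = 0.60

α = 0.60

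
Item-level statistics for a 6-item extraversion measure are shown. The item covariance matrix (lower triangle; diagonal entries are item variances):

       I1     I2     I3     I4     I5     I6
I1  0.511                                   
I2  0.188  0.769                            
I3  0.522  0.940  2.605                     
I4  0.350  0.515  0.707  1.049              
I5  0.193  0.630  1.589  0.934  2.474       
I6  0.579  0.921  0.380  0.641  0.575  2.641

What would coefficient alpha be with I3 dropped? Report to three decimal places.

Remaining items: I1, I2, I4, I5, I6 (k = 5).
Σσᵢ² = 0.511 + 0.769 + 1.049 + 2.474 + 2.641 = 7.444
σ²_total = 7.444 + 2 × 5.526 = 18.496
α (item deleted) = (5/4)·(1 − 7.444/18.496) = 0.747

coefficient alpha = 0.747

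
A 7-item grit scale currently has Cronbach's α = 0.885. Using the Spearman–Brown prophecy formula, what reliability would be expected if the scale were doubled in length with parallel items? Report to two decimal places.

predicted reliability = 0.94

Length factor m = 2
α' = m·α / (1 + (m−1)·α)
   = 2 × 0.885 / (1 + (2 − 1) × 0.885)
   = 1.7700 / 1.8850 = 0.94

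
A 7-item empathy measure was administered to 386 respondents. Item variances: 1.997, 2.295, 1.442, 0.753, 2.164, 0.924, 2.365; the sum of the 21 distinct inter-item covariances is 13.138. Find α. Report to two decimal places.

α = 0.80

Σσ²ᵢ = 1.997 + 2.295 + 1.442 + 0.753 + 2.164 + 0.924 + 2.365 = 11.940
Sum of distinct covariances = 13.138
Var(T) = Σσ²ᵢ + 2·Σcov = 11.940 + 2 × 13.138 = 38.216
α = (7/6)·(1 − 11.940/38.216) = 0.80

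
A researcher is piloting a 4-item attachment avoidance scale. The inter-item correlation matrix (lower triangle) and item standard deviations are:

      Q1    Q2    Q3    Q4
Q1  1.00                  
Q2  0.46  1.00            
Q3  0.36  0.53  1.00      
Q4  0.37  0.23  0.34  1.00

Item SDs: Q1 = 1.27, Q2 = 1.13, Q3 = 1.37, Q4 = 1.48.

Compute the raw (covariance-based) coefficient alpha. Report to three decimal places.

α = 0.703

Σσ²ᵢ = 1.27² + 1.13² + 1.37² + 1.48² = 6.9571
Covariances σ_ij = r_ij · s_i · s_j:
  σ(Q1,Q2) = 0.46 × 1.27 × 1.13 = 0.6601
  σ(Q1,Q3) = 0.36 × 1.27 × 1.37 = 0.6264
  σ(Q1,Q4) = 0.37 × 1.27 × 1.48 = 0.6955
  σ(Q2,Q3) = 0.53 × 1.13 × 1.37 = 0.8205
  σ(Q2,Q4) = 0.23 × 1.13 × 1.48 = 0.3847
  σ(Q3,Q4) = 0.34 × 1.37 × 1.48 = 0.6894
σ²_T = Σσ²ᵢ + 2·Σσ_ij = 6.9571 + 2 × 3.8766 = 14.7103
α = (4/3)·(1 − 6.9571/14.7103) = 0.703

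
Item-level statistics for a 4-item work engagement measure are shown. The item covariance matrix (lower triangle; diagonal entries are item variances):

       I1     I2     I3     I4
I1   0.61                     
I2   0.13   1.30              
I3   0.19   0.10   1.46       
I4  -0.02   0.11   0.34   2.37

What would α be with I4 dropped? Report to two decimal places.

Remaining items: I1, I2, I3 (k = 3).
ΣVar(i) = 0.61 + 1.30 + 1.46 = 3.37
Var(T) = 3.37 + 2 × 0.42 = 4.21
α (item deleted) = (3/2)·(1 − 3.37/4.21) = 0.30

α = 0.30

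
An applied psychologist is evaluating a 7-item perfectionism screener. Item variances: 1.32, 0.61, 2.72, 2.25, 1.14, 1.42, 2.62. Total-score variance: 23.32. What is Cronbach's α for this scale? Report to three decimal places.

Σσᵢ² = 1.32 + 0.61 + 2.72 + 2.25 + 1.14 + 1.42 + 2.62 = 12.08
α = (k/(k−1))·(1 − Σσᵢ²/σ²_T) = (7/6)·(1 − 12.08/23.32) = 0.562

α = 0.562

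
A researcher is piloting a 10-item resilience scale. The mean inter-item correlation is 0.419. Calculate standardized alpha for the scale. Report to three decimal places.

standardized alpha = 0.878

Standardized α = k·r̄ / (1 + (k−1)·r̄) = 10 × 0.419 / (1 + 9 × 0.419)
  = 4.1900 / 4.7710 = 0.878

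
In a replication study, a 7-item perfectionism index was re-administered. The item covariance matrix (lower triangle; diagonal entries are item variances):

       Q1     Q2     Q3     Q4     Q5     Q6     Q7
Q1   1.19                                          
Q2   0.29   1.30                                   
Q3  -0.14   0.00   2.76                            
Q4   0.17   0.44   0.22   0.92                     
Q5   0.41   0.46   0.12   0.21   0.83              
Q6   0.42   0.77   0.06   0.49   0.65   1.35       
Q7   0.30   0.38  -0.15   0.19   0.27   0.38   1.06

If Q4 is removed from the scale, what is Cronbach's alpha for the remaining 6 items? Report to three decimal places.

Remaining items: Q1, Q2, Q3, Q5, Q6, Q7 (k = 6).
sum of item variances = 1.19 + 1.30 + 2.76 + 0.83 + 1.35 + 1.06 = 8.49
σ²_total = 8.49 + 2 × 4.22 = 16.93
α (item deleted) = (6/5)·(1 − 8.49/16.93) = 0.598

Cronbach's alpha = 0.598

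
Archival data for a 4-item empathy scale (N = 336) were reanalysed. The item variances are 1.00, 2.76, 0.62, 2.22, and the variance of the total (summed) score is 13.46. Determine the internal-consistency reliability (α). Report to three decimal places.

sum of item variances = 1.00 + 2.76 + 0.62 + 2.22 = 6.60
α = (k/(k−1))·(1 − sum of item variances/Var(T)) = (4/3)·(1 − 6.60/13.46) = 0.680

α = 0.680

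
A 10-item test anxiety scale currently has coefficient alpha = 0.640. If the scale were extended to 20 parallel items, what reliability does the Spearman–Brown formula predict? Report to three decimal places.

Length factor m = 20/10 = 2.0000
α' = m·α / (1 + (m−1)·α)
   = 20/10 × 0.640 / (1 + (20/10 − 1) × 0.640)
   = 1.2800 / 1.6400 = 0.780

predicted reliability = 0.780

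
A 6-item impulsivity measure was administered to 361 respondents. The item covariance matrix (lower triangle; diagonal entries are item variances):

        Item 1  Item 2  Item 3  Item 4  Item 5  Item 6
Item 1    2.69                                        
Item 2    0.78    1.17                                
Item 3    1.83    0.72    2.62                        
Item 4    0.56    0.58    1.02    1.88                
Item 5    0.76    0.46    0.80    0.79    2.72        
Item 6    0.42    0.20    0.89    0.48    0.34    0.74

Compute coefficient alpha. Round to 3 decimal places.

coefficient alpha = 0.771

sum of item variances = 2.69 + 1.17 + 2.62 + 1.88 + 2.72 + 0.74 = 11.82
Sum of the distinct covariances = 10.63
total variance = 11.82 + 2 × 10.63 = 33.08
α = (k/(k−1))·(1 − sum of item variances/total variance) = (6/5)·(1 − 11.82/33.08) = 0.771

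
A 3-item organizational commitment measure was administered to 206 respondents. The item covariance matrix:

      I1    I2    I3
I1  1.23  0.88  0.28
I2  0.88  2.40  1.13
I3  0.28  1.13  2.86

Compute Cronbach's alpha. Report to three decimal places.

ΣVar(i) = 1.23 + 2.40 + 2.86 = 6.49
Sum of the distinct covariances = 2.29
total variance = 6.49 + 2 × 2.29 = 11.07
α = (k/(k−1))·(1 − ΣVar(i)/total variance) = (3/2)·(1 − 6.49/11.07) = 0.621

Cronbach's alpha = 0.621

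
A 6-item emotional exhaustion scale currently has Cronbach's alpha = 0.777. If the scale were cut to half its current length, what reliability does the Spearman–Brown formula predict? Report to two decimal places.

predicted reliability = 0.64

Length factor m = 1/2
α' = m·α / (1 − (1−m)·α)
   = 1/2 × 0.777 / (1 − (1 − 1/2) × 0.777)
   = 0.3885 / 0.6115 = 0.64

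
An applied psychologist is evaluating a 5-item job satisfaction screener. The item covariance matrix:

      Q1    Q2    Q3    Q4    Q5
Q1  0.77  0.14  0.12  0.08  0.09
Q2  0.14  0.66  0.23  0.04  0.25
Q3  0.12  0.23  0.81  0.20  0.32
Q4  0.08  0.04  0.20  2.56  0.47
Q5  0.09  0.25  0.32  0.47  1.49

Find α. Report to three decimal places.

α = 0.477

Σσ²ᵢ = 0.77 + 0.66 + 0.81 + 2.56 + 1.49 = 6.29
Σ_{i<j} σ_ij = 1.94
total variance = 6.29 + 2 × 1.94 = 10.17
α = (k/(k−1))·(1 − Σσ²ᵢ/total variance) = (5/4)·(1 − 6.29/10.17) = 0.477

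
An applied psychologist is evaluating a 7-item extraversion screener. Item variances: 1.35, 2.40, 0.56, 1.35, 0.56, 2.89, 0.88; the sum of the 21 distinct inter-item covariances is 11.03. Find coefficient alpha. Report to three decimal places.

coefficient alpha = 0.803

ΣVar(i) = 1.35 + 2.40 + 0.56 + 1.35 + 0.56 + 2.89 + 0.88 = 9.99
Sum of distinct covariances = 11.03
Var(T) = ΣVar(i) + 2·Σcov = 9.99 + 2 × 11.03 = 32.05
α = (7/6)·(1 − 9.99/32.05) = 0.803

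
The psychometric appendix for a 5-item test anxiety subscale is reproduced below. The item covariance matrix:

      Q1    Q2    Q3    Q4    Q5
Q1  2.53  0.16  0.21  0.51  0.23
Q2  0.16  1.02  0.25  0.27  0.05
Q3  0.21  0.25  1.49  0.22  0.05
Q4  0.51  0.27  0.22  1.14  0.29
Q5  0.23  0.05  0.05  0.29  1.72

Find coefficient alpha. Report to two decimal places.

α = 0.45

ΣVar(i) = 2.53 + 1.02 + 1.49 + 1.14 + 1.72 = 7.90
Σ_{i<j} σ_ij = 2.24
Var(T) = 7.90 + 2 × 2.24 = 12.38
α = (k/(k−1))·(1 − ΣVar(i)/Var(T)) = (5/4)·(1 − 7.90/12.38) = 0.45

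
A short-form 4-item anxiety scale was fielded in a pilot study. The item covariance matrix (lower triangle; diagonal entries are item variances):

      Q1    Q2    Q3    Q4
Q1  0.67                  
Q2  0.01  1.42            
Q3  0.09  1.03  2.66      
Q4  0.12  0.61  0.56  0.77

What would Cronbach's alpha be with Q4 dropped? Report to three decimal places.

Remaining items: Q1, Q2, Q3 (k = 3).
Σσᵢ² = 0.67 + 1.42 + 2.66 = 4.75
total variance = 4.75 + 2 × 1.13 = 7.01
α (item deleted) = (3/2)·(1 − 4.75/7.01) = 0.484

Cronbach's alpha = 0.484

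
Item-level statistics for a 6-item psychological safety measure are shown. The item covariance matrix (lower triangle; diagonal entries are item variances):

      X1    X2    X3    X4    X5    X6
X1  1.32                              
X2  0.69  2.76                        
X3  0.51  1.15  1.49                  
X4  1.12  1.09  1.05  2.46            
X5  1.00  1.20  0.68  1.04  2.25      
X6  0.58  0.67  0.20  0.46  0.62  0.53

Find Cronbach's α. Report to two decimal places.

Σσᵢ² = 1.32 + 2.76 + 1.49 + 2.46 + 2.25 + 0.53 = 10.81
Sum of off-diagonal covariances = 12.06
Var(T) = 10.81 + 2 × 12.06 = 34.93
α = (k/(k−1))·(1 − Σσᵢ²/Var(T)) = (6/5)·(1 − 10.81/34.93) = 0.83

Cronbach's α = 0.83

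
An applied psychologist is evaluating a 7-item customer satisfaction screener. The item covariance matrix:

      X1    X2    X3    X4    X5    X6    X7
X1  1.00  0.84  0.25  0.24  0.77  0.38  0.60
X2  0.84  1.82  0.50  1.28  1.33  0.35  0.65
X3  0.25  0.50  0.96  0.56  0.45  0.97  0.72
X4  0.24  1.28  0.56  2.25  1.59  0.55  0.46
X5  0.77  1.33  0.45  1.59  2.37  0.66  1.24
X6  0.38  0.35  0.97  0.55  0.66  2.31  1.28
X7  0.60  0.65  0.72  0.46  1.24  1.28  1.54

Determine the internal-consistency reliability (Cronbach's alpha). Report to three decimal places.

α = 0.839

ΣVar(i) = 1.00 + 1.82 + 0.96 + 2.25 + 2.37 + 2.31 + 1.54 = 12.25
Σ_{i<j} σ_ij = 15.67
total variance = 12.25 + 2 × 15.67 = 43.59
α = (k/(k−1))·(1 − ΣVar(i)/total variance) = (7/6)·(1 − 12.25/43.59) = 0.839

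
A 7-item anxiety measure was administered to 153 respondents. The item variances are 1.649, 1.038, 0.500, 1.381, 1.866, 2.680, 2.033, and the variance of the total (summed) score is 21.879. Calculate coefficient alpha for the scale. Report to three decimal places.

coefficient alpha = 0.572

ΣVar(i) = 1.649 + 1.038 + 0.500 + 1.381 + 1.866 + 2.680 + 2.033 = 11.147
α = (k/(k−1))·(1 − ΣVar(i)/σ²_T) = (7/6)·(1 − 11.147/21.879) = 0.572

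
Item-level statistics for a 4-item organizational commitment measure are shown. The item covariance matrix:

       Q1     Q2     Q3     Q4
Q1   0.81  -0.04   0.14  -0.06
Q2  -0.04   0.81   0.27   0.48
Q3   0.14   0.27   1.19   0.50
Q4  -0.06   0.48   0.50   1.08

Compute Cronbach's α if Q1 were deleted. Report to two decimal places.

Cronbach's α = 0.67

Remaining items: Q2, Q3, Q4 (k = 3).
Σσ²ᵢ = 0.81 + 1.19 + 1.08 = 3.08
total variance = 3.08 + 2 × 1.25 = 5.58
α (item deleted) = (3/2)·(1 − 3.08/5.58) = 0.67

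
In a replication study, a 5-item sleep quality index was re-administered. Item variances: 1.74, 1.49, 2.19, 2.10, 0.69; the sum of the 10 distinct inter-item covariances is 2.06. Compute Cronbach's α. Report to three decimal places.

Σσ²ᵢ = 1.74 + 1.49 + 2.19 + 2.10 + 0.69 = 8.21
Sum of distinct covariances = 2.06
total variance = Σσ²ᵢ + 2·Σcov = 8.21 + 2 × 2.06 = 12.33
α = (5/4)·(1 − 8.21/12.33) = 0.418

α = 0.418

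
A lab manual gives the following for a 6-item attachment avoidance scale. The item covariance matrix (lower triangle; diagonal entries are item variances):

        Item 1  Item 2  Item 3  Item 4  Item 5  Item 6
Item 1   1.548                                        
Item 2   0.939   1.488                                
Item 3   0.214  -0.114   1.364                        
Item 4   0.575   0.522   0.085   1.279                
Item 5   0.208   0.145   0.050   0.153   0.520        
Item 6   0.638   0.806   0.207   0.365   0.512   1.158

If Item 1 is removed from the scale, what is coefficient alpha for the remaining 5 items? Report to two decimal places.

Remaining items: Item 2, Item 3, Item 4, Item 5, Item 6 (k = 5).
sum of item variances = 1.488 + 1.364 + 1.279 + 0.520 + 1.158 = 5.809
σ²_T = 5.809 + 2 × 2.731 = 11.271
α (item deleted) = (5/4)·(1 − 5.809/11.271) = 0.61

coefficient alpha = 0.61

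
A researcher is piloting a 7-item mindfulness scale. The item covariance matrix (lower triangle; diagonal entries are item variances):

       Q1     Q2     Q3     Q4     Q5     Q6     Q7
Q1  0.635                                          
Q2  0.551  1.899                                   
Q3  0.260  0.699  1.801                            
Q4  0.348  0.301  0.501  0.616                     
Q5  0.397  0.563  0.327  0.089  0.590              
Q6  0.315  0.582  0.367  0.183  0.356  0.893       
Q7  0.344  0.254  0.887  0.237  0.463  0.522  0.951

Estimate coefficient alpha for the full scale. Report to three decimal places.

α = 0.815

sum of item variances = 0.635 + 1.899 + 1.801 + 0.616 + 0.590 + 0.893 + 0.951 = 7.385
Sum of the distinct covariances = 8.546
σ²_total = 7.385 + 2 × 8.546 = 24.477
α = (k/(k−1))·(1 − sum of item variances/σ²_total) = (7/6)·(1 − 7.385/24.477) = 0.815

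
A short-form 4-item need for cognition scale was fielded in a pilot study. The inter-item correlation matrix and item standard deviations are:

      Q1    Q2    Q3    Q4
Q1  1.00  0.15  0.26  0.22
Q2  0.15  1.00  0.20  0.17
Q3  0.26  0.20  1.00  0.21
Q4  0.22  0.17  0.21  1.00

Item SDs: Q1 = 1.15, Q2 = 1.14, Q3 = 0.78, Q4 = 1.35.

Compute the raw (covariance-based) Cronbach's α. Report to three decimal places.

Σσ²ᵢ = 1.15² + 1.14² + 0.78² + 1.35² = 5.0530
Covariances σ_ij = r_ij · s_i · s_j:
  σ(Q1,Q2) = 0.15 × 1.15 × 1.14 = 0.1966
  σ(Q1,Q3) = 0.26 × 1.15 × 0.78 = 0.2332
  σ(Q1,Q4) = 0.22 × 1.15 × 1.35 = 0.3416
  σ(Q2,Q3) = 0.20 × 1.14 × 0.78 = 0.1778
  σ(Q2,Q4) = 0.17 × 1.14 × 1.35 = 0.2616
  σ(Q3,Q4) = 0.21 × 0.78 × 1.35 = 0.2211
σ²_T = Σσ²ᵢ + 2·Σσ_ij = 5.0530 + 2 × 1.4319 = 7.9168
α = (4/3)·(1 − 5.0530/7.9168) = 0.482

α = 0.482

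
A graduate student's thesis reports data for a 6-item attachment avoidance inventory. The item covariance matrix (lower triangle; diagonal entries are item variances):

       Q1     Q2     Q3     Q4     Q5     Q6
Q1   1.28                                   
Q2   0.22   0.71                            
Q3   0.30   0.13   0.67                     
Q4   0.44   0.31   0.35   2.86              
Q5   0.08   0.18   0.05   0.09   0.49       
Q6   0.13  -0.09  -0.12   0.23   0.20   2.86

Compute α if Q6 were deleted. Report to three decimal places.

Remaining items: Q1, Q2, Q3, Q4, Q5 (k = 5).
ΣVar(i) = 1.28 + 0.71 + 0.67 + 2.86 + 0.49 = 6.01
Var(T) = 6.01 + 2 × 2.15 = 10.31
α (item deleted) = (5/4)·(1 − 6.01/10.31) = 0.521

α = 0.521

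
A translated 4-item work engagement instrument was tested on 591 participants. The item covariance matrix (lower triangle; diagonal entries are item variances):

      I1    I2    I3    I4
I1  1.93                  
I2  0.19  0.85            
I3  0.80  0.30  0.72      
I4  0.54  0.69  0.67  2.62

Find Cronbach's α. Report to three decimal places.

ΣVar(i) = 1.93 + 0.85 + 0.72 + 2.62 = 6.12
Σ_{i<j} σ_ij = 3.19
total variance = 6.12 + 2 × 3.19 = 12.50
α = (k/(k−1))·(1 − ΣVar(i)/total variance) = (4/3)·(1 − 6.12/12.50) = 0.681

α = 0.681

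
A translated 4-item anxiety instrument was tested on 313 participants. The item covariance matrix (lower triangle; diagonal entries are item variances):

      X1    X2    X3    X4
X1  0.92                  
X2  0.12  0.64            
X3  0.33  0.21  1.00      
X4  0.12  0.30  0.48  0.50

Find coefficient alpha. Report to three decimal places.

coefficient alpha = 0.673

Σσᵢ² = 0.92 + 0.64 + 1.00 + 0.50 = 3.06
Sum of the distinct covariances = 1.56
σ²_total = 3.06 + 2 × 1.56 = 6.18
α = (k/(k−1))·(1 − Σσᵢ²/σ²_total) = (4/3)·(1 − 3.06/6.18) = 0.673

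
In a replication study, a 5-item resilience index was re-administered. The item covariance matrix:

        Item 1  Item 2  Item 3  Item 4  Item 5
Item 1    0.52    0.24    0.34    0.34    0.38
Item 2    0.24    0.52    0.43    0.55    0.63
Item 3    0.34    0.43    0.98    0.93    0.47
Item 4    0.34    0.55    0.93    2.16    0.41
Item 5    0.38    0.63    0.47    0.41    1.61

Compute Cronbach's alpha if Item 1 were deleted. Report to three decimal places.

α = 0.753

Remaining items: Item 2, Item 3, Item 4, Item 5 (k = 4).
ΣVar(i) = 0.52 + 0.98 + 2.16 + 1.61 = 5.27
σ²_T = 5.27 + 2 × 3.42 = 12.11
α (item deleted) = (4/3)·(1 − 5.27/12.11) = 0.753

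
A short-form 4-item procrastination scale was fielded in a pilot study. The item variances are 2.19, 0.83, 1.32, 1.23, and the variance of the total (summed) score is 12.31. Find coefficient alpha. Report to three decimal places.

Σσ²ᵢ = 2.19 + 0.83 + 1.32 + 1.23 = 5.57
α = (k/(k−1))·(1 − Σσ²ᵢ/σ²_total) = (4/3)·(1 − 5.57/12.31) = 0.730

α = 0.730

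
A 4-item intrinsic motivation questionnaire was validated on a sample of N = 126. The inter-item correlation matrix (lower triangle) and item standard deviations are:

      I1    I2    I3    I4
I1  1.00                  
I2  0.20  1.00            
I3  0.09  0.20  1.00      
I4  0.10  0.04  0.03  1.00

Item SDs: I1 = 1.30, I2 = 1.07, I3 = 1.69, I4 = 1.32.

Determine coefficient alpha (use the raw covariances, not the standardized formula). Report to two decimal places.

α = 0.31

Σσ²ᵢ = 1.30² + 1.07² + 1.69² + 1.32² = 7.4334
Covariances σ_ij = r_ij · s_i · s_j:
  σ(I1,I2) = 0.20 × 1.30 × 1.07 = 0.2782
  σ(I1,I3) = 0.09 × 1.30 × 1.69 = 0.1977
  σ(I1,I4) = 0.10 × 1.30 × 1.32 = 0.1716
  σ(I2,I3) = 0.20 × 1.07 × 1.69 = 0.3617
  σ(I2,I4) = 0.04 × 1.07 × 1.32 = 0.0565
  σ(I3,I4) = 0.03 × 1.69 × 1.32 = 0.0669
σ²_T = Σσ²ᵢ + 2·Σσ_ij = 7.4334 + 2 × 1.1326 = 9.6986
α = (4/3)·(1 − 7.4334/9.6986) = 0.31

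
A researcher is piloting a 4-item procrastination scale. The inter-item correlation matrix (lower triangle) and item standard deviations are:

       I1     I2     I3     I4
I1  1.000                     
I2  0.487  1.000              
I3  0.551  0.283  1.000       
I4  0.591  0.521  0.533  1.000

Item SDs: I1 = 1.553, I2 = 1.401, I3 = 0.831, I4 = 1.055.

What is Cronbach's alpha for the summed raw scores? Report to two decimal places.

α = 0.78

Σσ²ᵢ = 1.553² + 1.401² + 0.831² + 1.055² = 6.1782
Covariances σ_ij = r_ij · s_i · s_j:
  σ(I1,I2) = 0.487 × 1.553 × 1.401 = 1.0596
  σ(I1,I3) = 0.551 × 1.553 × 0.831 = 0.7111
  σ(I1,I4) = 0.591 × 1.553 × 1.055 = 0.9683
  σ(I2,I3) = 0.283 × 1.401 × 0.831 = 0.3295
  σ(I2,I4) = 0.521 × 1.401 × 1.055 = 0.7701
  σ(I3,I4) = 0.533 × 0.831 × 1.055 = 0.4673
σ²_T = Σσ²ᵢ + 2·Σσ_ij = 6.1782 + 2 × 4.3059 = 14.7900
α = (4/3)·(1 − 6.1782/14.7900) = 0.78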